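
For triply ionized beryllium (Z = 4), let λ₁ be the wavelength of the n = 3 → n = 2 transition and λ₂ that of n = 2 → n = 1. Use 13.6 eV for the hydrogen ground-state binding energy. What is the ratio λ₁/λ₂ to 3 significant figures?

5.40

λ ∝ 1/ΔE ∝ 1/(1/n_f² − 1/n_i²), and the Z² and hc factors cancel in the ratio.
λ₁/λ₂ = (1/1² − 1/2²)/(1/2² − 1/3²) = 0.7500/0.1389 = 5.40.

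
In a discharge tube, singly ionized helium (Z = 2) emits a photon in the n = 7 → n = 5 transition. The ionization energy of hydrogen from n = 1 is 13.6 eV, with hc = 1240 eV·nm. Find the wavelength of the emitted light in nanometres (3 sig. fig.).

For Z = 2 the level energies scale as Z², so the effective Rydberg energy is 13.6 × 4 = 54.40 eV.
ΔE = 54.40 × (1/5² − 1/7²) = 54.40 × 0.01959 = 1.066 eV.
λ = hc/ΔE = 1240 / 1.066 = 1160 nm.

1160 nm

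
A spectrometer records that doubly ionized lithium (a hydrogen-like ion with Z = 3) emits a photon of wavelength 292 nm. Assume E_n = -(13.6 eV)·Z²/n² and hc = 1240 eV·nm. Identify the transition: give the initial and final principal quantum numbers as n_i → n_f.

The photon energy is ΔE = hc/λ = 1240 / 292 = 4.247 eV.
With Z = 3, ΔE = 122.4 × (1/n_f² − 1/n_i²), so 1/n_f² − 1/n_i² = 0.03469.
Trying n_f = 4 gives 1/n_i² = 0.02781, i.e. n_i ≈ 6; this pair matches.

n_i = 6, n_f = 4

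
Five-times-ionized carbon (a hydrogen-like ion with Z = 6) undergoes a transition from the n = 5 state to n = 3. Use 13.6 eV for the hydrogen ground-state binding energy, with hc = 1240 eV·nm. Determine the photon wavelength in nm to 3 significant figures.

35.6 nm

For Z = 6 the level energies scale as Z², so the effective Rydberg energy is 13.6 × 36 = 489.6 eV.
ΔE = 489.6 × (1/3² − 1/5²) = 489.6 × 0.07111 = 34.82 eV.
λ = hc/ΔE = 1240 / 34.82 = 35.6 nm.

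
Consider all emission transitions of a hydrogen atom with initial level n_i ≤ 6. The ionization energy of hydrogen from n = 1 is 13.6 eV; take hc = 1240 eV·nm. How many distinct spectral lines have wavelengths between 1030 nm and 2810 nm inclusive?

4

Enumerate all n_i → n_f pairs with 1 ≤ n_f < n_i ≤ 6 and compute λ = 1240 / [13.6·1·(1/n_f² − 1/n_i²)].
Lines falling in [1030, 2810] nm: 6→3 (1094 nm), 5→3 (1282 nm), 4→3 (1876 nm), 6→4 (2626 nm).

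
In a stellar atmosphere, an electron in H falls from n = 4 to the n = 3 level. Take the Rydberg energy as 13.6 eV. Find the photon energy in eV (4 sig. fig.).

0.6611 eV

E_4 = −13.60/16 = −0.8500 eV and E_3 = −13.60/9 = −1.511 eV.
The photon energy is |E_4 − E_3| = 0.6611 eV.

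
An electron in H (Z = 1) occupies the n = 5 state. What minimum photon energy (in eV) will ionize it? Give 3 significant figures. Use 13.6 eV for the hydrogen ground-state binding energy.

0.544 eV

E_5 = −13.60/25 = −0.544 eV, so ionization (to E = 0) requires 0.544 eV.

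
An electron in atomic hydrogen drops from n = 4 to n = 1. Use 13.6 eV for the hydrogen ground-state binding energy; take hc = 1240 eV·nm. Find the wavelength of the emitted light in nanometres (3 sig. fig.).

97.3 nm

ΔE = 13.60 × (1/1² − 1/4²) = 13.60 × 0.9375 = 12.75 eV.
λ = hc/ΔE = 1240 / 12.75 = 97.3 nm.
This line belongs to the Lyman series.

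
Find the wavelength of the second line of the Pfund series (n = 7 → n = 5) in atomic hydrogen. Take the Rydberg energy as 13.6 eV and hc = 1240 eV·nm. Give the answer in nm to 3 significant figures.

4650 nm

The Pfund series terminates on n_f = 5; the second line has n_i = 5+2 = 7.
ΔE = 13.60 × (1/5² − 1/7²) = 0.2664 eV.
λ = 1240 / 0.2664 = 4650 nm.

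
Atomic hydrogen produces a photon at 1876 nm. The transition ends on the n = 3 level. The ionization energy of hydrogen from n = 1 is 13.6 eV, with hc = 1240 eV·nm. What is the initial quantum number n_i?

The photon energy is ΔE = hc/λ = 1240 / 1876 = 0.6610 eV.
With Z = 1, ΔE = 13.60 × (1/n_f² − 1/n_i²), so 1/n_f² − 1/n_i² = 0.04860.
With n_f = 3: 1/n_i² = 1/9 − 0.04860 = 0.06251, so n_i ≈ 4.00.

n_i = 4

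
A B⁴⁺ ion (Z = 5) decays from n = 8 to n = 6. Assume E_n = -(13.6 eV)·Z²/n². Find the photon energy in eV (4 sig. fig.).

4.132 eV

The Bohr energies scale as Z², so for Z = 5: E_n = −340.0/n² eV.
E_8 = −340.0/64 = −5.313 eV and E_6 = −340.0/36 = −9.444 eV.
The photon energy is |E_8 − E_6| = 4.132 eV.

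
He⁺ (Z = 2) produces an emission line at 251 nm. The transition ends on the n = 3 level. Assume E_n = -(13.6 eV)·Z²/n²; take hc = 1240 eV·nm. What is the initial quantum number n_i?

The photon energy is ΔE = hc/λ = 1240 / 251 = 4.940 eV.
With Z = 2, ΔE = 54.40 × (1/n_f² − 1/n_i²), so 1/n_f² − 1/n_i² = 0.09081.
With n_f = 3: 1/n_i² = 1/9 − 0.09081 = 0.02030, so n_i ≈ 7.02.

n_i = 7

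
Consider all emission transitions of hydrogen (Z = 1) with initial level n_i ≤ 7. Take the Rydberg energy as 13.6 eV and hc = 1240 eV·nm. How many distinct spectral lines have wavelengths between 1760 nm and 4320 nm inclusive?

Enumerate all n_i → n_f pairs with 1 ≤ n_f < n_i ≤ 7 and compute λ = 1240 / [13.6·1·(1/n_f² − 1/n_i²)].
Lines falling in [1760, 4320] nm: 4→3 (1876 nm), 7→4 (2166 nm), 6→4 (2626 nm), 5→4 (4052 nm).

4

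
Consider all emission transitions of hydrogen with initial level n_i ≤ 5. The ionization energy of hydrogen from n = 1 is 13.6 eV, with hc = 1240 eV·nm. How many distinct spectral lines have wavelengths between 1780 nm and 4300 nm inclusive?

2

Enumerate all n_i → n_f pairs with 1 ≤ n_f < n_i ≤ 5 and compute λ = 1240 / [13.6·1·(1/n_f² − 1/n_i²)].
Lines falling in [1780, 4300] nm: 4→3 (1876 nm), 5→4 (4052 nm).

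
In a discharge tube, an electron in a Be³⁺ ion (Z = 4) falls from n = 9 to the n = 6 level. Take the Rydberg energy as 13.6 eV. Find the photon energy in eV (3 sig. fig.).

3.36 eV

The Bohr energies scale as Z², so for Z = 4: E_n = −217.6/n² eV.
E_9 = −217.6/81 = −2.686 eV and E_6 = −217.6/36 = −6.044 eV.
The photon energy is |E_9 − E_6| = 3.36 eV.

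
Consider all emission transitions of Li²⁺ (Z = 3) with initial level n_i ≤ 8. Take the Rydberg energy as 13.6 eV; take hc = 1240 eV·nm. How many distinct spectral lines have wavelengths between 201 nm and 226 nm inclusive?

2

Enumerate all n_i → n_f pairs with 1 ≤ n_f < n_i ≤ 8 and compute λ = 1240 / [13.6·9·(1/n_f² − 1/n_i²)].
Lines falling in [201, 226] nm: 4→3 (208.4 nm), 8→4 (216.1 nm).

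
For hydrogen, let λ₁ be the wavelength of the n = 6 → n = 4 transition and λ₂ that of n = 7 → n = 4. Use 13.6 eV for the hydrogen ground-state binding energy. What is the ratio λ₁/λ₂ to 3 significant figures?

1.21

λ ∝ 1/ΔE ∝ 1/(1/n_f² − 1/n_i²), and the Z² and hc factors cancel in the ratio.
λ₁/λ₂ = (1/4² − 1/7²)/(1/4² − 1/6²) = 0.04209/0.03472 = 1.21.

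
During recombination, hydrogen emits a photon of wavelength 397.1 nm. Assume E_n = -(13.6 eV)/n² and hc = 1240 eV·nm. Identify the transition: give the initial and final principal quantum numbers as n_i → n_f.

The photon energy is ΔE = hc/λ = 1240 / 397.1 = 3.123 eV.
With Z = 1, ΔE = 13.60 × (1/n_f² − 1/n_i²), so 1/n_f² − 1/n_i² = 0.2296.
Trying n_f = 2 gives 1/n_i² = 0.02039, i.e. n_i ≈ 7; this pair matches.

n_i = 7, n_f = 2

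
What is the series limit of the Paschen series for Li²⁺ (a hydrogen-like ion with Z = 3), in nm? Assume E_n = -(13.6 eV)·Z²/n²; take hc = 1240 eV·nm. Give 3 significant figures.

The Paschen series has lower level n_f = 3; the series limit corresponds to n_i → ∞.
ΔE_max = 13.6 × 9 / 3² = 13.60 eV.
λ_min = 1240 / 13.60 = 91.2 nm.

91.2 nm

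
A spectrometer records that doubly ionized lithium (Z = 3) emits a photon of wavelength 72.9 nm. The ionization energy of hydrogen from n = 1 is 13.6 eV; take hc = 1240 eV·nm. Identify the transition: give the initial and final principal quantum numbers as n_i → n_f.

The photon energy is ΔE = hc/λ = 1240 / 72.9 = 17.01 eV.
With Z = 3, ΔE = 122.4 × (1/n_f² − 1/n_i²), so 1/n_f² − 1/n_i² = 0.1390.
Trying n_f = 2 gives 1/n_i² = 0.1110, i.e. n_i ≈ 3; this pair matches.

n_i = 3, n_f = 2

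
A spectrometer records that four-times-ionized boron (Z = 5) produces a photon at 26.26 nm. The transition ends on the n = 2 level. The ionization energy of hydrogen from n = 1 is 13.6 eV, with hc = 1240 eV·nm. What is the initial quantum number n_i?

The photon energy is ΔE = hc/λ = 1240 / 26.26 = 47.22 eV.
With Z = 5, ΔE = 340.0 × (1/n_f² − 1/n_i²), so 1/n_f² − 1/n_i² = 0.1389.
With n_f = 2: 1/n_i² = 1/4 − 0.1389 = 0.1111, so n_i ≈ 3.00.

n_i = 3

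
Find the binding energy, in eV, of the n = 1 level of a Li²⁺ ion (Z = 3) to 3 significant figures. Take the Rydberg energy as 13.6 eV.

E_n = −13.6 Z²/n² = −122.4/n² eV for Z = 3.
E_1 = −122.4/1 = −122 eV, so ionization (to E = 0) requires 122 eV.

122 eV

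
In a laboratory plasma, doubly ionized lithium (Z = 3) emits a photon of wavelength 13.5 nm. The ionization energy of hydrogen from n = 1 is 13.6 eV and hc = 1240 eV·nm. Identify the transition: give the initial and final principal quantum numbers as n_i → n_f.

The photon energy is ΔE = hc/λ = 1240 / 13.5 = 91.85 eV.
With Z = 3, ΔE = 122.4 × (1/n_f² − 1/n_i²), so 1/n_f² − 1/n_i² = 0.7504.
Trying n_f = 1 gives 1/n_i² = 0.2496, i.e. n_i ≈ 2; this pair matches.

n_i = 2, n_f = 1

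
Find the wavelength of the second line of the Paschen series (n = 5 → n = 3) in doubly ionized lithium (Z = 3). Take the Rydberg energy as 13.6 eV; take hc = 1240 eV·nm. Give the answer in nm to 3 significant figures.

The Paschen series terminates on n_f = 3; the second line has n_i = 3+2 = 5.
ΔE = 122.4 × (1/3² − 1/5²) = 8.704 eV.
λ = 1240 / 8.704 = 142 nm.

142 nm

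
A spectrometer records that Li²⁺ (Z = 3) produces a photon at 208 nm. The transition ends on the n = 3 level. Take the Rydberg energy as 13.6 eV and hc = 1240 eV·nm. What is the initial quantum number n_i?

The photon energy is ΔE = hc/λ = 1240 / 208 = 5.962 eV.
With Z = 3, ΔE = 122.4 × (1/n_f² − 1/n_i²), so 1/n_f² − 1/n_i² = 0.04871.
With n_f = 3: 1/n_i² = 1/9 − 0.04871 = 0.06241, so n_i ≈ 4.00.

n_i = 4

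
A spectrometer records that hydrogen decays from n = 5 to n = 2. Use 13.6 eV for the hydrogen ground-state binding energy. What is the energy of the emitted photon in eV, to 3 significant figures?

2.86 eV

E_5 = −13.60/25 = −0.5440 eV and E_2 = −13.60/4 = −3.400 eV.
The photon energy is |E_5 − E_2| = 2.86 eV.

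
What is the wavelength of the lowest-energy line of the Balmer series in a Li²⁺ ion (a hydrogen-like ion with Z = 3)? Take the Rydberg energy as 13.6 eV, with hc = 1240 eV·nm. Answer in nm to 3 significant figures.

72.9 nm

The Balmer series terminates on n_f = 2; the first line has n_i = 2+1 = 3.
ΔE = 122.4 × (1/2² − 1/3²) = 17.00 eV.
λ = 1240 / 17.00 = 72.9 nm.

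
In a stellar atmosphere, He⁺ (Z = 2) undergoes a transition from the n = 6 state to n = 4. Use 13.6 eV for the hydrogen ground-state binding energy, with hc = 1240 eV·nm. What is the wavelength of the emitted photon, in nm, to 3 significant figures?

For Z = 2 the level energies scale as Z², so the effective Rydberg energy is 13.6 × 4 = 54.40 eV.
ΔE = 54.40 × (1/4² − 1/6²) = 54.40 × 0.03472 = 1.889 eV.
λ = hc/ΔE = 1240 / 1.889 = 656 nm.

656 nm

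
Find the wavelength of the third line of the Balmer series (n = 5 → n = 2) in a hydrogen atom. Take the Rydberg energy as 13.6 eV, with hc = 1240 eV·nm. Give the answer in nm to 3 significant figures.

434 nm

The Balmer series terminates on n_f = 2; the third line has n_i = 2+3 = 5.
ΔE = 13.60 × (1/2² − 1/5²) = 2.856 eV.
λ = 1240 / 2.856 = 434 nm.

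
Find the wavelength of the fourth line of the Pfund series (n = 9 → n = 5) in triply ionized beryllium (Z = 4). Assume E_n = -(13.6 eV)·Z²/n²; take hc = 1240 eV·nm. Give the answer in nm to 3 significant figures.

The Pfund series terminates on n_f = 5; the fourth line has n_i = 5+4 = 9.
ΔE = 217.6 × (1/5² − 1/9²) = 6.018 eV.
λ = 1240 / 6.018 = 206 nm.

206 nm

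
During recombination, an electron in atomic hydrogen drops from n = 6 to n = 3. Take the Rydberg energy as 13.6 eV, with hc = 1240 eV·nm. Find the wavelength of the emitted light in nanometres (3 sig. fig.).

1090 nm

ΔE = 13.60 × (1/3² − 1/6²) = 13.60 × 0.08333 = 1.133 eV.
λ = hc/ΔE = 1240 / 1.133 = 1090 nm.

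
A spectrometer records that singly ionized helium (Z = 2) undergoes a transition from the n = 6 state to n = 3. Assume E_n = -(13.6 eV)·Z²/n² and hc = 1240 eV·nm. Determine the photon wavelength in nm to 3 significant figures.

274 nm

For Z = 2 the level energies scale as Z², so the effective Rydberg energy is 13.6 × 4 = 54.40 eV.
ΔE = 54.40 × (1/3² − 1/6²) = 54.40 × 0.08333 = 4.533 eV.
λ = hc/ΔE = 1240 / 4.533 = 274 nm.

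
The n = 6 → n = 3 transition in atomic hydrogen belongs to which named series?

Paschen

The series is set by the lower level: n_f = 3 is the Paschen series.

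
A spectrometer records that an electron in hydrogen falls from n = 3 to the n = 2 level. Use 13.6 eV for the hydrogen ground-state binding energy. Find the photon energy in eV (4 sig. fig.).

E_3 = −13.60/9 = −1.511 eV and E_2 = −13.60/4 = −3.400 eV.
The photon energy is |E_3 − E_2| = 1.889 eV.

1.889 eV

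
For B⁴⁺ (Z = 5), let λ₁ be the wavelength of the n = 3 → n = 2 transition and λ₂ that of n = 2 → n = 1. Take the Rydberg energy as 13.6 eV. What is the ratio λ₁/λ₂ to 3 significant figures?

5.40

λ ∝ 1/ΔE ∝ 1/(1/n_f² − 1/n_i²), and the Z² and hc factors cancel in the ratio.
λ₁/λ₂ = (1/1² − 1/2²)/(1/2² − 1/3²) = 0.7500/0.1389 = 5.40.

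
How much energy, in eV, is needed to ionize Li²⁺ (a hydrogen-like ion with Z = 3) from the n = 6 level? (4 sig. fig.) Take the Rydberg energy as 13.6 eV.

E_n = −13.6 Z²/n² = −122.4/n² eV for Z = 3.
E_6 = −122.4/36 = −3.400 eV, so ionization (to E = 0) requires 3.400 eV.

3.400 eV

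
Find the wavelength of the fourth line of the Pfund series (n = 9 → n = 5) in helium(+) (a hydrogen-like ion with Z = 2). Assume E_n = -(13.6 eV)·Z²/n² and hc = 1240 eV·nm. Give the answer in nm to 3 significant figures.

824 nm

The Pfund series terminates on n_f = 5; the fourth line has n_i = 5+4 = 9.
ΔE = 54.40 × (1/5² − 1/9²) = 1.504 eV.
λ = 1240 / 1.504 = 824 nm.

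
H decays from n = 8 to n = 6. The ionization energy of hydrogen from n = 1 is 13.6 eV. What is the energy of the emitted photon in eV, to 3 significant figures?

0.165 eV

E_8 = −13.60/64 = −0.2125 eV and E_6 = −13.60/36 = −0.3778 eV.
The photon energy is |E_8 − E_6| = 0.165 eV.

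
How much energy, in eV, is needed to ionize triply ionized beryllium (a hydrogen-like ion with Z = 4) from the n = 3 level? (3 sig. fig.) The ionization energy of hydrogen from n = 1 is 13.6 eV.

E_n = −13.6 Z²/n² = −217.6/n² eV for Z = 4.
E_3 = −217.6/9 = −24.2 eV, so ionization (to E = 0) requires 24.2 eV.

24.2 eV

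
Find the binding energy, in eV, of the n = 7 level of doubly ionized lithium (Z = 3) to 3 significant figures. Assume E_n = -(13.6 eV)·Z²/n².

2.50 eV

E_n = −13.6 Z²/n² = −122.4/n² eV for Z = 3.
E_7 = −122.4/49 = −2.50 eV, so ionization (to E = 0) requires 2.50 eV.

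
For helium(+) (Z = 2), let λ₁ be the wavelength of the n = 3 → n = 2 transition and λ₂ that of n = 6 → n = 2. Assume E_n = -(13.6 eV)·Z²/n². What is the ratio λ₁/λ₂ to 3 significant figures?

λ ∝ 1/ΔE ∝ 1/(1/n_f² − 1/n_i²), and the Z² and hc factors cancel in the ratio.
λ₁/λ₂ = (1/2² − 1/6²)/(1/2² − 1/3²) = 0.2222/0.1389 = 1.60.

1.60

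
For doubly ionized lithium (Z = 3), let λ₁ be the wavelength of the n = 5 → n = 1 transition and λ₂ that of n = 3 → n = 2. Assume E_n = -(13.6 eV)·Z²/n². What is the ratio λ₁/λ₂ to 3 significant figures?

0.145

λ ∝ 1/ΔE ∝ 1/(1/n_f² − 1/n_i²), and the Z² and hc factors cancel in the ratio.
λ₁/λ₂ = (1/2² − 1/3²)/(1/1² − 1/5²) = 0.1389/0.9600 = 0.145.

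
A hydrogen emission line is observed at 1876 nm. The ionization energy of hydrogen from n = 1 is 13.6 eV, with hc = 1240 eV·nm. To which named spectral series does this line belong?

Paschen

ΔE = 1240/1876 = 0.6610 eV.
This matches 13.6 × (1/3² − 1/4²), so n_f = 3: the Paschen series.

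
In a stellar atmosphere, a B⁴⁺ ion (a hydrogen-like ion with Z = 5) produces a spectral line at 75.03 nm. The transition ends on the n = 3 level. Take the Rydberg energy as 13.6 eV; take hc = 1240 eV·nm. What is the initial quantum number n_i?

n_i = 4

The photon energy is ΔE = hc/λ = 1240 / 75.03 = 16.53 eV.
With Z = 5, ΔE = 340.0 × (1/n_f² − 1/n_i²), so 1/n_f² − 1/n_i² = 0.04861.
With n_f = 3: 1/n_i² = 1/9 − 0.04861 = 0.06250, so n_i ≈ 4.00.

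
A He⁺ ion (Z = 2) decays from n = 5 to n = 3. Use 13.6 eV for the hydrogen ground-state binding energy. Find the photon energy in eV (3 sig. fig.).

3.87 eV

The Bohr energies scale as Z², so for Z = 2: E_n = −54.40/n² eV.
E_5 = −54.40/25 = −2.176 eV and E_3 = −54.40/9 = −6.044 eV.
The photon energy is |E_5 − E_3| = 3.87 eV.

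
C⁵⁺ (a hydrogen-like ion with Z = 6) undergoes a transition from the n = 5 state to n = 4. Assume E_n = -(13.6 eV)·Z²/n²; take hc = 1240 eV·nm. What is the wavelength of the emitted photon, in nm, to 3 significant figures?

113 nm

For Z = 6 the level energies scale as Z², so the effective Rydberg energy is 13.6 × 36 = 489.6 eV.
ΔE = 489.6 × (1/4² − 1/5²) = 489.6 × 0.02250 = 11.02 eV.
λ = hc/ΔE = 1240 / 11.02 = 113 nm.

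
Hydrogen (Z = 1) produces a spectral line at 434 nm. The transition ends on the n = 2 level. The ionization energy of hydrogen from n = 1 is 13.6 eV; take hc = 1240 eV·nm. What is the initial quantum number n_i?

The photon energy is ΔE = hc/λ = 1240 / 434 = 2.857 eV.
With Z = 1, ΔE = 13.60 × (1/n_f² − 1/n_i²), so 1/n_f² − 1/n_i² = 0.2101.
With n_f = 2: 1/n_i² = 1/4 − 0.2101 = 0.03992, so n_i ≈ 5.01.

n_i = 5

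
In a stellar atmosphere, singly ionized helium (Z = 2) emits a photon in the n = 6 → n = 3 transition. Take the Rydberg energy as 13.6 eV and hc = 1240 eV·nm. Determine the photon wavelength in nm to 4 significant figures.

For Z = 2 the level energies scale as Z², so the effective Rydberg energy is 13.6 × 4 = 54.40 eV.
ΔE = 54.40 × (1/3² − 1/6²) = 54.40 × 0.08333 = 4.533 eV.
λ = hc/ΔE = 1240 / 4.533 = 273.5 nm.

273.5 nm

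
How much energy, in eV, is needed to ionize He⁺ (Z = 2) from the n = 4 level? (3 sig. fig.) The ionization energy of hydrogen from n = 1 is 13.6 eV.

E_n = −13.6 Z²/n² = −54.40/n² eV for Z = 2.
E_4 = −54.40/16 = −3.40 eV, so ionization (to E = 0) requires 3.40 eV.

3.40 eV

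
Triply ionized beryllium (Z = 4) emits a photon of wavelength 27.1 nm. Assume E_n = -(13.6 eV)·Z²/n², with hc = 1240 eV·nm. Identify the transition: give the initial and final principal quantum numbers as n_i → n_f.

n_i = 5, n_f = 2

The photon energy is ΔE = hc/λ = 1240 / 27.1 = 45.76 eV.
With Z = 4, ΔE = 217.6 × (1/n_f² − 1/n_i²), so 1/n_f² − 1/n_i² = 0.2103.
Trying n_f = 2 gives 1/n_i² = 0.03972, i.e. n_i ≈ 5; this pair matches.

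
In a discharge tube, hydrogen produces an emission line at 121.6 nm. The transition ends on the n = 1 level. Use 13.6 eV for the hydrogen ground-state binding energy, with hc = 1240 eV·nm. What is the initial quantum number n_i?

The photon energy is ΔE = hc/λ = 1240 / 121.6 = 10.20 eV.
With Z = 1, ΔE = 13.60 × (1/n_f² − 1/n_i²), so 1/n_f² − 1/n_i² = 0.7498.
With n_f = 1: 1/n_i² = 1/1 − 0.7498 = 0.2502, so n_i ≈ 2.00.

n_i = 2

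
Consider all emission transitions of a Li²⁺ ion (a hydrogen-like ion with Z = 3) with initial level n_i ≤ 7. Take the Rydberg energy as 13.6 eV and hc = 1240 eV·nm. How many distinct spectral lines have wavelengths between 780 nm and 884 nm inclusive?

Enumerate all n_i → n_f pairs with 1 ≤ n_f < n_i ≤ 7 and compute λ = 1240 / [13.6·9·(1/n_f² − 1/n_i²)].
Lines falling in [780, 884] nm: 6→5 (828.9 nm).

1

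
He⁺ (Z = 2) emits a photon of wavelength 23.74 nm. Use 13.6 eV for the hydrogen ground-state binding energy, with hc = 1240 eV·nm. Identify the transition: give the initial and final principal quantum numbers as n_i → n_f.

The photon energy is ΔE = hc/λ = 1240 / 23.74 = 52.23 eV.
With Z = 2, ΔE = 54.40 × (1/n_f² − 1/n_i²), so 1/n_f² − 1/n_i² = 0.9602.
Trying n_f = 1 gives 1/n_i² = 0.03984, i.e. n_i ≈ 5; this pair matches.

n_i = 5, n_f = 1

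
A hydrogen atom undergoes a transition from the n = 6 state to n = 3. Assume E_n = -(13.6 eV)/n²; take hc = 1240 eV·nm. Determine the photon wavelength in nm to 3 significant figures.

ΔE = 13.60 × (1/3² − 1/6²) = 13.60 × 0.08333 = 1.133 eV.
λ = hc/ΔE = 1240 / 1.133 = 1090 nm.

1090 nm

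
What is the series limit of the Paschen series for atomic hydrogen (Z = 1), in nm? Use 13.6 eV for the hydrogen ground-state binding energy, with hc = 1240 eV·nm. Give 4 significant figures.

The Paschen series has lower level n_f = 3; the series limit corresponds to n_i → ∞.
ΔE_max = 13.6 × 1 / 3² = 1.511 eV.
λ_min = 1240 / 1.511 = 820.6 nm.

820.6 nm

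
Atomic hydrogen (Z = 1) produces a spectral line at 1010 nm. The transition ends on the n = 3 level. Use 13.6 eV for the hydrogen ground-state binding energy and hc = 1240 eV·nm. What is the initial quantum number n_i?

n_i = 7

The photon energy is ΔE = hc/λ = 1240 / 1010 = 1.228 eV.
With Z = 1, ΔE = 13.60 × (1/n_f² − 1/n_i²), so 1/n_f² − 1/n_i² = 0.09027.
With n_f = 3: 1/n_i² = 1/9 − 0.09027 = 0.02084, so n_i ≈ 6.93.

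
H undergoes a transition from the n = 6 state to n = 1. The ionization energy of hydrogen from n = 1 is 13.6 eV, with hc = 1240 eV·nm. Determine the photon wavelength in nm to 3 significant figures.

ΔE = 13.60 × (1/1² − 1/6²) = 13.60 × 0.9722 = 13.22 eV.
λ = hc/ΔE = 1240 / 13.22 = 93.8 nm.

93.8 nm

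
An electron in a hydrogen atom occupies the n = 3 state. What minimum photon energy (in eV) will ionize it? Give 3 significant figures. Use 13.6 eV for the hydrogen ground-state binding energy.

E_3 = −13.60/9 = −1.51 eV, so ionization (to E = 0) requires 1.51 eV.

1.51 eV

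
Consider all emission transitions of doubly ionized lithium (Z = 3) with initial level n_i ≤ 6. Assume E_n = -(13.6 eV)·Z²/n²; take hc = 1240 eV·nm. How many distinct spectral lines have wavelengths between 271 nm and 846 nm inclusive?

Enumerate all n_i → n_f pairs with 1 ≤ n_f < n_i ≤ 6 and compute λ = 1240 / [13.6·9·(1/n_f² − 1/n_i²)].
Lines falling in [271, 846] nm: 6→4 (291.8 nm), 5→4 (450.3 nm), 6→5 (828.9 nm).

3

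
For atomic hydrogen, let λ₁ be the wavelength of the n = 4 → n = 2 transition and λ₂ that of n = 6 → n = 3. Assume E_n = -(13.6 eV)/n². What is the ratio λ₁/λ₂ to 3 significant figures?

0.444

λ ∝ 1/ΔE ∝ 1/(1/n_f² − 1/n_i²), and the Z² and hc factors cancel in the ratio.
λ₁/λ₂ = (1/3² − 1/6²)/(1/2² − 1/4²) = 0.08333/0.1875 = 0.444.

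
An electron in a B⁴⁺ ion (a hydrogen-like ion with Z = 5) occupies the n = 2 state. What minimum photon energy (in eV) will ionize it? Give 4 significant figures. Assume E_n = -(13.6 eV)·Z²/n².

E_n = −13.6 Z²/n² = −340.0/n² eV for Z = 5.
E_2 = −340.0/4 = −85.00 eV, so ionization (to E = 0) requires 85.00 eV.

85.00 eV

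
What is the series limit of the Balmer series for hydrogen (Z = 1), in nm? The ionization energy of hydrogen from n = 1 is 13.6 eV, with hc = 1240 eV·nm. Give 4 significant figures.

The Balmer series has lower level n_f = 2; the series limit corresponds to n_i → ∞.
ΔE_max = 13.6 × 1 / 2² = 3.400 eV.
λ_min = 1240 / 3.400 = 364.7 nm.

364.7 nm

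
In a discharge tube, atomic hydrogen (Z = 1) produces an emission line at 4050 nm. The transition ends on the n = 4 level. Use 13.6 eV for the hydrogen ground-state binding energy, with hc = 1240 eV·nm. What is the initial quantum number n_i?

n_i = 5

The photon energy is ΔE = hc/λ = 1240 / 4050 = 0.3062 eV.
With Z = 1, ΔE = 13.60 × (1/n_f² − 1/n_i²), so 1/n_f² − 1/n_i² = 0.02251.
With n_f = 4: 1/n_i² = 1/16 − 0.02251 = 0.03999, so n_i ≈ 5.00.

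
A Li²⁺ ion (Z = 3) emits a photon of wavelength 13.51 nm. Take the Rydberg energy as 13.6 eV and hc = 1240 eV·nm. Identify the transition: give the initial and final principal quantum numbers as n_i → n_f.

n_i = 2, n_f = 1

The photon energy is ΔE = hc/λ = 1240 / 13.51 = 91.78 eV.
With Z = 3, ΔE = 122.4 × (1/n_f² − 1/n_i²), so 1/n_f² − 1/n_i² = 0.7499.
Trying n_f = 1 gives 1/n_i² = 0.2501, i.e. n_i ≈ 2; this pair matches.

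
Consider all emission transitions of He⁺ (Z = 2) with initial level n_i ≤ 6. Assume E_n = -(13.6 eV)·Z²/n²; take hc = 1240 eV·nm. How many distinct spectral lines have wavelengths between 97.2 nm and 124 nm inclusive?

Enumerate all n_i → n_f pairs with 1 ≤ n_f < n_i ≤ 6 and compute λ = 1240 / [13.6·4·(1/n_f² − 1/n_i²)].
Lines falling in [97.2, 124] nm: 6→2 (102.6 nm), 5→2 (108.5 nm), 4→2 (121.6 nm).

3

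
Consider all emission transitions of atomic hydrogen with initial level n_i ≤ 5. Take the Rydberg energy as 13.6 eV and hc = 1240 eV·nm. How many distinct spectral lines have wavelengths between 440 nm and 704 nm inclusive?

2

Enumerate all n_i → n_f pairs with 1 ≤ n_f < n_i ≤ 5 and compute λ = 1240 / [13.6·1·(1/n_f² − 1/n_i²)].
Lines falling in [440, 704] nm: 4→2 (486.3 nm), 3→2 (656.5 nm).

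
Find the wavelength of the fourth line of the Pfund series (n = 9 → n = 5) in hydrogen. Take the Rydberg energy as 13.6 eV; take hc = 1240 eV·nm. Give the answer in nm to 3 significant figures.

3300 nm

The Pfund series terminates on n_f = 5; the fourth line has n_i = 5+4 = 9.
ΔE = 13.60 × (1/5² − 1/9²) = 0.3761 eV.
λ = 1240 / 0.3761 = 3300 nm.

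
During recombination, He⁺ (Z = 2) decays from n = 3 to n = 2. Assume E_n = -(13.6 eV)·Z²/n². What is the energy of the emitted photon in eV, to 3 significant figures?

The Bohr energies scale as Z², so for Z = 2: E_n = −54.40/n² eV.
E_3 = −54.40/9 = −6.044 eV and E_2 = −54.40/4 = −13.60 eV.
The photon energy is |E_3 − E_2| = 7.56 eV.

7.56 eV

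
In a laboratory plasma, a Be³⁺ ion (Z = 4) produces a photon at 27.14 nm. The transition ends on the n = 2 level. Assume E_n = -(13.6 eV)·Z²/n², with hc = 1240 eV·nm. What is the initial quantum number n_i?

n_i = 5

The photon energy is ΔE = hc/λ = 1240 / 27.14 = 45.69 eV.
With Z = 4, ΔE = 217.6 × (1/n_f² − 1/n_i²), so 1/n_f² − 1/n_i² = 0.2100.
With n_f = 2: 1/n_i² = 1/4 − 0.2100 = 0.04003, so n_i ≈ 5.00.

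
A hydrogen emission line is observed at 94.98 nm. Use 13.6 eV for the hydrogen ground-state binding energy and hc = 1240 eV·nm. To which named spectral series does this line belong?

Lyman

ΔE = 1240/94.98 = 13.06 eV.
This matches 13.6 × (1/1² − 1/5²), so n_f = 1: the Lyman series.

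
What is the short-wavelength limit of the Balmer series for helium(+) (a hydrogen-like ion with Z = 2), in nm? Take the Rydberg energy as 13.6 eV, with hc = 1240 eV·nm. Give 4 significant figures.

The Balmer series has lower level n_f = 2; the series limit corresponds to n_i → ∞.
ΔE_max = 13.6 × 4 / 2² = 13.60 eV.
λ_min = 1240 / 13.60 = 91.18 nm.

91.18 nm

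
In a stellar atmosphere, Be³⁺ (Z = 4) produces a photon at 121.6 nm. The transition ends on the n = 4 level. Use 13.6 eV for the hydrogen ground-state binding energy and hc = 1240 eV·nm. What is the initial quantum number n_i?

n_i = 8

The photon energy is ΔE = hc/λ = 1240 / 121.6 = 10.20 eV.
With Z = 4, ΔE = 217.6 × (1/n_f² − 1/n_i²), so 1/n_f² − 1/n_i² = 0.04686.
With n_f = 4: 1/n_i² = 1/16 − 0.04686 = 0.01564, so n_i ≈ 8.00.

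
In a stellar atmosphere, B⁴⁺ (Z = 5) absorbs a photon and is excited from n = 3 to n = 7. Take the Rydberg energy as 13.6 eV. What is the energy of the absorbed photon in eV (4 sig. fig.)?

30.84 eV

The Bohr energies scale as Z², so for Z = 5: E_n = −340.0/n² eV.
E_7 = −340.0/49 = −6.939 eV and E_3 = −340.0/9 = −37.78 eV.
The photon energy is |E_7 − E_3| = 30.84 eV.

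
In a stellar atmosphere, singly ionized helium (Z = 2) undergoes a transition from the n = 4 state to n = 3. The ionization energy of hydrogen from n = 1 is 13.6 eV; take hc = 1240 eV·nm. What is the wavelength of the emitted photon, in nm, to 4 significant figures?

For Z = 2 the level energies scale as Z², so the effective Rydberg energy is 13.6 × 4 = 54.40 eV.
ΔE = 54.40 × (1/3² − 1/4²) = 54.40 × 0.04861 = 2.644 eV.
λ = hc/ΔE = 1240 / 2.644 = 468.9 nm.

468.9 nm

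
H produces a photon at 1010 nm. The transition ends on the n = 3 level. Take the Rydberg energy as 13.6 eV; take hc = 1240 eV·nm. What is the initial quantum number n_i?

The photon energy is ΔE = hc/λ = 1240 / 1010 = 1.228 eV.
With Z = 1, ΔE = 13.60 × (1/n_f² − 1/n_i²), so 1/n_f² − 1/n_i² = 0.09027.
With n_f = 3: 1/n_i² = 1/9 − 0.09027 = 0.02084, so n_i ≈ 6.93.

n_i = 7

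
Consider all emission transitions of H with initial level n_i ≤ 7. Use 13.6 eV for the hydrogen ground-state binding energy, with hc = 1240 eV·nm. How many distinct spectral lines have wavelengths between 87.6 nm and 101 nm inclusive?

4

Enumerate all n_i → n_f pairs with 1 ≤ n_f < n_i ≤ 7 and compute λ = 1240 / [13.6·1·(1/n_f² − 1/n_i²)].
Lines falling in [87.6, 101] nm: 7→1 (93.08 nm), 6→1 (93.78 nm), 5→1 (94.98 nm), 4→1 (97.25 nm).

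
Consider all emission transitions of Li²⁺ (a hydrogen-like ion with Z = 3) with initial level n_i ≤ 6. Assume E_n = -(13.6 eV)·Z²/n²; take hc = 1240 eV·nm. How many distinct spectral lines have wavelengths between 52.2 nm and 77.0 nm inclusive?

Enumerate all n_i → n_f pairs with 1 ≤ n_f < n_i ≤ 6 and compute λ = 1240 / [13.6·9·(1/n_f² − 1/n_i²)].
Lines falling in [52.2, 77.0] nm: 4→2 (54.03 nm), 3→2 (72.94 nm).

2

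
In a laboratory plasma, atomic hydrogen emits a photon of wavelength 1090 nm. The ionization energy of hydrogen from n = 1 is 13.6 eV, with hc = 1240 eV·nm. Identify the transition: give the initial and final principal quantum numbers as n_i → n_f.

The photon energy is ΔE = hc/λ = 1240 / 1090 = 1.138 eV.
With Z = 1, ΔE = 13.60 × (1/n_f² − 1/n_i²), so 1/n_f² − 1/n_i² = 0.08365.
Trying n_f = 3 gives 1/n_i² = 0.02746, i.e. n_i ≈ 6; this pair matches.

n_i = 6, n_f = 3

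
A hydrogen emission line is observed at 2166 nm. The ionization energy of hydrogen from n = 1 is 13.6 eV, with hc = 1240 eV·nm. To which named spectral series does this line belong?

ΔE = 1240/2166 = 0.5725 eV.
This matches 13.6 × (1/4² − 1/7²), so n_f = 4: the Brackett series.

Brackett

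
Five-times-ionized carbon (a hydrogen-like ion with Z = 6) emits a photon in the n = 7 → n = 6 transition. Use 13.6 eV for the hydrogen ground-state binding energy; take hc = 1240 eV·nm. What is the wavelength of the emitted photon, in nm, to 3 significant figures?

344 nm

For Z = 6 the level energies scale as Z², so the effective Rydberg energy is 13.6 × 36 = 489.6 eV.
ΔE = 489.6 × (1/6² − 1/7²) = 489.6 × 0.007370 = 3.608 eV.
λ = hc/ΔE = 1240 / 3.608 = 344 nm.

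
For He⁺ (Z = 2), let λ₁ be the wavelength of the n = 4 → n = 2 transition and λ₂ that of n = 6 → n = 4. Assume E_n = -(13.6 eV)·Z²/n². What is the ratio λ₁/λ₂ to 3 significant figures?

0.185

λ ∝ 1/ΔE ∝ 1/(1/n_f² − 1/n_i²), and the Z² and hc factors cancel in the ratio.
λ₁/λ₂ = (1/4² − 1/6²)/(1/2² − 1/4²) = 0.03472/0.1875 = 0.185.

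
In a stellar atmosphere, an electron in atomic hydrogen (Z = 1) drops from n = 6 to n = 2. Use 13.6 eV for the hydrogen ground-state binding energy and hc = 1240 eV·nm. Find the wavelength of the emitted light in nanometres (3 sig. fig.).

ΔE = 13.60 × (1/2² − 1/6²) = 13.60 × 0.2222 = 3.022 eV.
λ = hc/ΔE = 1240 / 3.022 = 410 nm.
This line belongs to the Balmer series.

410 nm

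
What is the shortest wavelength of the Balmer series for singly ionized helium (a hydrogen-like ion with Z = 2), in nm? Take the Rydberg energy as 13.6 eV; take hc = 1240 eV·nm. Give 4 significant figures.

The Balmer series has lower level n_f = 2; the series limit corresponds to n_i → ∞.
ΔE_max = 13.6 × 4 / 2² = 13.60 eV.
λ_min = 1240 / 13.60 = 91.18 nm.

91.18 nm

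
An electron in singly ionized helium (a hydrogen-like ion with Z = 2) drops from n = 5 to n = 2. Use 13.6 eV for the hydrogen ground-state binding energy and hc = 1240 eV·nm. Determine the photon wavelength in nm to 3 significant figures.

For Z = 2 the level energies scale as Z², so the effective Rydberg energy is 13.6 × 4 = 54.40 eV.
ΔE = 54.40 × (1/2² − 1/5²) = 54.40 × 0.2100 = 11.42 eV.
λ = hc/ΔE = 1240 / 11.42 = 109 nm.

109 nm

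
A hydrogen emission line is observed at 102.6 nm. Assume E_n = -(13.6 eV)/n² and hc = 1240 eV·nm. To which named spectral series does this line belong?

ΔE = 1240/102.6 = 12.09 eV.
This matches 13.6 × (1/1² − 1/3²), so n_f = 1: the Lyman series.

Lyman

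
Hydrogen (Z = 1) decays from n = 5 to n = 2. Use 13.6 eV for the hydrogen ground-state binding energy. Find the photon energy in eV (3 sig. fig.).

2.86 eV

E_5 = −13.60/25 = −0.5440 eV and E_2 = −13.60/4 = −3.400 eV.
The photon energy is |E_5 − E_2| = 2.86 eV.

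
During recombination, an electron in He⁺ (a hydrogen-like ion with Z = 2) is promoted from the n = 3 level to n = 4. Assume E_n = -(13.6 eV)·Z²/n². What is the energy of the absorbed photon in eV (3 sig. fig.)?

The Bohr energies scale as Z², so for Z = 2: E_n = −54.40/n² eV.
E_4 = −54.40/16 = −3.400 eV and E_3 = −54.40/9 = −6.044 eV.
The photon energy is |E_4 − E_3| = 2.64 eV.

2.64 eV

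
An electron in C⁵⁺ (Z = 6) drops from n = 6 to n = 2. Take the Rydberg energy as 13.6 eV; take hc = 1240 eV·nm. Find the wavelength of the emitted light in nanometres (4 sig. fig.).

11.40 nm

For Z = 6 the level energies scale as Z², so the effective Rydberg energy is 13.6 × 36 = 489.6 eV.
ΔE = 489.6 × (1/2² − 1/6²) = 489.6 × 0.2222 = 108.8 eV.
λ = hc/ΔE = 1240 / 108.8 = 11.40 nm.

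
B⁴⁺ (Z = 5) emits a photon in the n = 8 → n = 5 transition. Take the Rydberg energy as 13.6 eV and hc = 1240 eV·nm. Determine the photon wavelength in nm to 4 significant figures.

For Z = 5 the level energies scale as Z², so the effective Rydberg energy is 13.6 × 25 = 340.0 eV.
ΔE = 340.0 × (1/5² − 1/8²) = 340.0 × 0.02438 = 8.288 eV.
λ = hc/ΔE = 1240 / 8.288 = 149.6 nm.

149.6 nm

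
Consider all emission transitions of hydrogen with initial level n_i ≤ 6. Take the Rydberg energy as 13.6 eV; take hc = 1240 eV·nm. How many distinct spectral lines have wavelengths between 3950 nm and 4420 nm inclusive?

1

Enumerate all n_i → n_f pairs with 1 ≤ n_f < n_i ≤ 6 and compute λ = 1240 / [13.6·1·(1/n_f² − 1/n_i²)].
Lines falling in [3950, 4420] nm: 5→4 (4052 nm).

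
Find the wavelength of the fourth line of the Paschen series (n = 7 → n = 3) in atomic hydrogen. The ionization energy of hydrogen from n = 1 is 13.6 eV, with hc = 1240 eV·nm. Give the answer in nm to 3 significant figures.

1010 nm

The Paschen series terminates on n_f = 3; the fourth line has n_i = 3+4 = 7.
ΔE = 13.60 × (1/3² − 1/7²) = 1.234 eV.
λ = 1240 / 1.234 = 1010 nm.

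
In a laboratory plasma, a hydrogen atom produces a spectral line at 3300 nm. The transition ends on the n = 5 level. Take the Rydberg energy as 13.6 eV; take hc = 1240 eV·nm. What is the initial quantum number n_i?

n_i = 9

The photon energy is ΔE = hc/λ = 1240 / 3300 = 0.3758 eV.
With Z = 1, ΔE = 13.60 × (1/n_f² − 1/n_i²), so 1/n_f² − 1/n_i² = 0.02763.
With n_f = 5: 1/n_i² = 1/25 − 0.02763 = 0.01237, so n_i ≈ 8.99.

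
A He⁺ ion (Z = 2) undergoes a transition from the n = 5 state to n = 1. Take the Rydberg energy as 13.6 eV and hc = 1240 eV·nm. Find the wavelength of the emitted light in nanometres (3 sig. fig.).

For Z = 2 the level energies scale as Z², so the effective Rydberg energy is 13.6 × 4 = 54.40 eV.
ΔE = 54.40 × (1/1² − 1/5²) = 54.40 × 0.9600 = 52.22 eV.
λ = hc/ΔE = 1240 / 52.22 = 23.7 nm.

23.7 nm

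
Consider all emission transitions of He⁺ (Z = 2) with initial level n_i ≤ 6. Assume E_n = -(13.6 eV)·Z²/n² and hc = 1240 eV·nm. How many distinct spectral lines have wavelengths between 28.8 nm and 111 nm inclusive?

3

Enumerate all n_i → n_f pairs with 1 ≤ n_f < n_i ≤ 6 and compute λ = 1240 / [13.6·4·(1/n_f² − 1/n_i²)].
Lines falling in [28.8, 111] nm: 2→1 (30.39 nm), 6→2 (102.6 nm), 5→2 (108.5 nm).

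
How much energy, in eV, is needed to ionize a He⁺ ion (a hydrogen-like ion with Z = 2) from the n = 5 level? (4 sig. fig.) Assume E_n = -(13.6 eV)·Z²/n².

E_n = −13.6 Z²/n² = −54.40/n² eV for Z = 2.
E_5 = −54.40/25 = −2.176 eV, so ionization (to E = 0) requires 2.176 eV.

2.176 eV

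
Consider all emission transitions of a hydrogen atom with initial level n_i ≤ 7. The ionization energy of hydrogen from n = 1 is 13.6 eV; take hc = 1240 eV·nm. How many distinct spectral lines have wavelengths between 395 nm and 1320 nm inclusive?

8

Enumerate all n_i → n_f pairs with 1 ≤ n_f < n_i ≤ 7 and compute λ = 1240 / [13.6·1·(1/n_f² − 1/n_i²)].
Lines falling in [395, 1320] nm: 7→2 (397.1 nm), 6→2 (410.3 nm), 5→2 (434.2 nm), 4→2 (486.3 nm), 3→2 (656.5 nm), 7→3 (1005 nm), 6→3 (1094 nm), 5→3 (1282 nm).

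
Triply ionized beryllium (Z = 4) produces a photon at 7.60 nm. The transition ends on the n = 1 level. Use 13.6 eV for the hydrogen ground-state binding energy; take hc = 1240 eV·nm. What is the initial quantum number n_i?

The photon energy is ΔE = hc/λ = 1240 / 7.60 = 163.2 eV.
With Z = 4, ΔE = 217.6 × (1/n_f² − 1/n_i²), so 1/n_f² − 1/n_i² = 0.7498.
With n_f = 1: 1/n_i² = 1/1 − 0.7498 = 0.2502, so n_i ≈ 2.00.

n_i = 2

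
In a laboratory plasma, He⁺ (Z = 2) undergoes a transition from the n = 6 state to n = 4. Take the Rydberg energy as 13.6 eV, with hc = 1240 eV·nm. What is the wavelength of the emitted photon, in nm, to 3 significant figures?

For Z = 2 the level energies scale as Z², so the effective Rydberg energy is 13.6 × 4 = 54.40 eV.
ΔE = 54.40 × (1/4² − 1/6²) = 54.40 × 0.03472 = 1.889 eV.
λ = hc/ΔE = 1240 / 1.889 = 656 nm.

656 nm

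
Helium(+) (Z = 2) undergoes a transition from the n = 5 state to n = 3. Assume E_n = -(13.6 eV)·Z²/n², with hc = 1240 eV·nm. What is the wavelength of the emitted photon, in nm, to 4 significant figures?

For Z = 2 the level energies scale as Z², so the effective Rydberg energy is 13.6 × 4 = 54.40 eV.
ΔE = 54.40 × (1/3² − 1/5²) = 54.40 × 0.07111 = 3.868 eV.
λ = hc/ΔE = 1240 / 3.868 = 320.5 nm.

320.5 nm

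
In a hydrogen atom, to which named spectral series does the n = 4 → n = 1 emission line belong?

The series is set by the lower level: n_f = 1 is the Lyman series.

Lyman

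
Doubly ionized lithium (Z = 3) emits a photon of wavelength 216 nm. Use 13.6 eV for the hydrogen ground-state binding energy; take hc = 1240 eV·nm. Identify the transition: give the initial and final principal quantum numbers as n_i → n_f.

n_i = 8, n_f = 4

The photon energy is ΔE = hc/λ = 1240 / 216 = 5.741 eV.
With Z = 3, ΔE = 122.4 × (1/n_f² − 1/n_i²), so 1/n_f² − 1/n_i² = 0.04690.
Trying n_f = 4 gives 1/n_i² = 0.01560, i.e. n_i ≈ 8; this pair matches.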